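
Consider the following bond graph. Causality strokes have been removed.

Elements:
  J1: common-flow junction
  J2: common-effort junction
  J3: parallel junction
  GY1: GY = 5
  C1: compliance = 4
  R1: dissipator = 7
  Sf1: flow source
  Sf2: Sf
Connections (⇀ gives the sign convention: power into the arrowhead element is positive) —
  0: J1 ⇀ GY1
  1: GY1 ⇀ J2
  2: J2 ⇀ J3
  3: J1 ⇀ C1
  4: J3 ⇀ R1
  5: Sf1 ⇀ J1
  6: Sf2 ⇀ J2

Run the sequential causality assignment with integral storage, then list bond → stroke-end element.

bond 0 |J1
bond 1 |J2
bond 2 |J3
bond 3 |J1
bond 4 |R1
bond 5 |Sf1
bond 6 |Sf2

β5 stroke at Sf1  (Sf1 fixes flow; stroke at Sf1)
β6 stroke at Sf2  (Sf2: flow source, stroke at near end)
β0 stroke at J1  (J1: bond 5 brought flow, rest push out)
β3 stroke at J1  (J1: bond 5 brought flow, rest push out)
β1 stroke at J2  (GY1 both-in/both-out from 0)
β2 stroke at J3  (J2 effort already set via bond 1)
β4 stroke at R1  (0-jn J3 has e-setter on 2)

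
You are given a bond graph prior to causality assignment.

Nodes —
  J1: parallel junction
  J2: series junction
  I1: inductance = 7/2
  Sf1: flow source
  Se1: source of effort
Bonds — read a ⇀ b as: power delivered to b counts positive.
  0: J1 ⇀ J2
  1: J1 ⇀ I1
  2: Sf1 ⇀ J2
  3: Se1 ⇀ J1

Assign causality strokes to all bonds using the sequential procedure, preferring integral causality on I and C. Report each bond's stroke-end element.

β2 stroke→Sf1  (Sf1 fixes flow; stroke at Sf1)
β3 stroke→J1  (source Se1 imposes e)
β0 stroke→J2  (J1: bond 3 brought effort, rest push out)
β1 stroke→I1  (J1: bond 3 brought effort, rest push out)

b0 →J2
b1 →I1
b2 →Sf1
b3 →J1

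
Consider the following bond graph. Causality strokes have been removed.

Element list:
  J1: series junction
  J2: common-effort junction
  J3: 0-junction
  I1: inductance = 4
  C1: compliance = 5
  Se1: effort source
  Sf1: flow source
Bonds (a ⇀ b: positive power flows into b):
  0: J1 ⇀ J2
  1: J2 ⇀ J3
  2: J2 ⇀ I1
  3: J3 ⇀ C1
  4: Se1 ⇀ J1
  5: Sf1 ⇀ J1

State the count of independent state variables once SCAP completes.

bond 4 stroke at J1  (source Se1 imposes e)
bond 5 stroke at Sf1  (Sf1: flow source, stroke at near end)
bond 0 stroke at J1  (J1: bond 5 brought flow, rest push out)
bond 2 stroke at I1  (I1 outputs flow p/I1)
bond 1 stroke at J2  (J2 needs exactly one e-in)
bond 3 stroke at J3  (only one effort-in slot at J3)

2  (C1, I1 all integral)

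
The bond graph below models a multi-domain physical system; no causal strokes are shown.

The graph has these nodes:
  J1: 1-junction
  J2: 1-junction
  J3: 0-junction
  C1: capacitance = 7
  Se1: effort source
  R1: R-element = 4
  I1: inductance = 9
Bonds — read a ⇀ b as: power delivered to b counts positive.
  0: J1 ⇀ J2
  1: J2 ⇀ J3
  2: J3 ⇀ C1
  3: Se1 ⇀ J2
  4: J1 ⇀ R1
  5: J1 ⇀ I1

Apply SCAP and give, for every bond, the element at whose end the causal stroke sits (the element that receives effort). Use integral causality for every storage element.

β0 stroke→J1
β1 stroke→J2
β2 stroke→J3
β3 stroke→J2
β4 stroke→J1
β5 stroke→I1

β3 |J2  (Se1: effort source, stroke at far end)
β2 |J3  (C1 outputs effort q/C1)
β1 |J2  (J3 effort already set via bond 2)
β0 |J1  (closing 1-jn rule on J2)
β5 |I1  (I1: I, integral causality)
β4 |J1  (common-f at J1 fixed by 5)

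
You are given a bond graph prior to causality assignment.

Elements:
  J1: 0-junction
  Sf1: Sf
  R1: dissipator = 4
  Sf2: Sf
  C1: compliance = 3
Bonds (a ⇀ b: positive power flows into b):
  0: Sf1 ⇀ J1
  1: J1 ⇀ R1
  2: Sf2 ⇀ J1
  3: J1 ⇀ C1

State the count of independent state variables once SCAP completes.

b0 stroke→Sf1  (source Sf1 imposes f)
b2 stroke→Sf2  (source Sf2 imposes f)
b3 stroke→J1  (C1 outputs effort q/C1)
b1 stroke→R1  (0-jn J1 has e-setter on 3)

1  (C1 all integral)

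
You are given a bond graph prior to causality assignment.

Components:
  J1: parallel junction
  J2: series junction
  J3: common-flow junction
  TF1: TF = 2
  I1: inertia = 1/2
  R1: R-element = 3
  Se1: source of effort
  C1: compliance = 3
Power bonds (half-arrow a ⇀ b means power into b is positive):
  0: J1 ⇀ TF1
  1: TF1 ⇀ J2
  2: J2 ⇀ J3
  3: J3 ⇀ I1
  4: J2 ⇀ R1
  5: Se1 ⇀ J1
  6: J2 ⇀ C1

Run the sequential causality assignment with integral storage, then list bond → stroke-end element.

β0 stroke→TF1
β1 stroke→J2
β2 stroke→J3
β3 stroke→I1
β4 stroke→J2
β5 stroke→J1
β6 stroke→J2

b5 |J1  (Se1 fixes effort; stroke away)
b0 |TF1  (0-jn J1 has e-setter on 5)
b1 |J2  (TF1: transformer flips bond 0)
b3 |I1  (I1: I, integral causality)
b2 |J3  (J3 flow already set via bond 3)
b4 |J2  (common-f at J2 fixed by 2)
b6 |J2  (J2 flow already set via bond 2)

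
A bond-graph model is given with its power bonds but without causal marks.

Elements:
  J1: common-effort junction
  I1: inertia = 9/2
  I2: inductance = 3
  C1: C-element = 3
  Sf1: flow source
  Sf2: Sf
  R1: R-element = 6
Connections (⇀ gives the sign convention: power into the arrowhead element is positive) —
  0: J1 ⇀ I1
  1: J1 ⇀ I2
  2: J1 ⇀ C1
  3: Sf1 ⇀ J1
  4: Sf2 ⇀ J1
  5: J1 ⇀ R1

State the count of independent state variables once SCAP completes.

3  (C1, I1, I2 all integral)

bond 3 stroke→Sf1  (source Sf1 imposes f)
bond 4 stroke→Sf2  (Sf2 (Sf) sets flow on bond)
bond 0 stroke→I1  (I1: I, integral causality)
bond 1 stroke→I2  (I2 integral (f out))
bond 2 stroke→J1  (C1 integral (e out))
bond 5 stroke→R1  (J1: bond 2 brought effort, rest push out)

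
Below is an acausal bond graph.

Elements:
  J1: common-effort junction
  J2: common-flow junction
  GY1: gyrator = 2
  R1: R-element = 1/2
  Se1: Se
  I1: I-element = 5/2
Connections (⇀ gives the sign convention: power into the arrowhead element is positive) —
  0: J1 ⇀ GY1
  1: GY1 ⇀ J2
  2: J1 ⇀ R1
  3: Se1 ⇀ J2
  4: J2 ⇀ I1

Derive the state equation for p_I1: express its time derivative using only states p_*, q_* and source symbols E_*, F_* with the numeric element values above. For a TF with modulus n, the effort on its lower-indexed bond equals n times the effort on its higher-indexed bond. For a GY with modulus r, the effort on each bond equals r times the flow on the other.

dp_I1/dt = E_Se1 - 16*p_I1/5

bond 3 stroke→J2  (Se1 (Se) sets effort on bond)
bond 4 stroke→I1  (I1 outputs flow p/I1)
bond 1 stroke→J2  (J2 flow already set via bond 4)
bond 0 stroke→J1  (GY GY1: same side as bond 1)
bond 2 stroke→R1  (J1: bond 0 brought effort, rest push out)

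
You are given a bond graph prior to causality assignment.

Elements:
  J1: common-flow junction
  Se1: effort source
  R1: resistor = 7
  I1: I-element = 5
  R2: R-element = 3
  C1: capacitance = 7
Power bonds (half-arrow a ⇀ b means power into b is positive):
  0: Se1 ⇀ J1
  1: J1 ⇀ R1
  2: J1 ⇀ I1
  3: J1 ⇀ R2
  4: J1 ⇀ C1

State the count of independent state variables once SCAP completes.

2  (C1, I1 all integral)

bond 0 stroke at J1  (Se1 fixes effort; stroke away)
bond 2 stroke at I1  (I1 integral (f out))
bond 1 stroke at J1  (common-f at J1 fixed by 2)
bond 3 stroke at J1  (1-jn J1 has f-setter on 2)
bond 4 stroke at J1  (common-f at J1 fixed by 2)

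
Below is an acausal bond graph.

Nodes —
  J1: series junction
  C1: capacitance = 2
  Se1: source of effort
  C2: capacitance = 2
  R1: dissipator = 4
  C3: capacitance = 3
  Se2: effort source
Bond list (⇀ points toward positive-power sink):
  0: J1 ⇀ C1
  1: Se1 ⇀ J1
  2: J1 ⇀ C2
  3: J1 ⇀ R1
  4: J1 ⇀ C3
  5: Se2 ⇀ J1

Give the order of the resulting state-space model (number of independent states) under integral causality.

β1 →J1  (source Se1 imposes e)
β5 →J1  (Se2 fixes effort; stroke away)
β0 →J1  (C1 integral (e out))
β2 →J1  (C2 outputs effort q/C2)
β4 →J1  (C3 outputs effort q/C3)
β3 →R1  (only one flow-in slot at J1)

3  (C1, C2, C3 all integral)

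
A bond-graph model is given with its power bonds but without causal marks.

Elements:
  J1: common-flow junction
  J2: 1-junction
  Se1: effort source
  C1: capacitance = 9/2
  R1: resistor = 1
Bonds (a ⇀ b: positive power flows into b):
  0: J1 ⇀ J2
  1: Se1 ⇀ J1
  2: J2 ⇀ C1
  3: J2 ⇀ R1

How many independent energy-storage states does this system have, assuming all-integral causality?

1  (C1 all integral)

bond 1 stroke→J1  (Se1 fixes effort; stroke away)
bond 0 stroke→J2  (only one flow-in slot at J1)
bond 2 stroke→J2  (C1: C, integral causality)
bond 3 stroke→R1  (J2: last free bond brings flow in)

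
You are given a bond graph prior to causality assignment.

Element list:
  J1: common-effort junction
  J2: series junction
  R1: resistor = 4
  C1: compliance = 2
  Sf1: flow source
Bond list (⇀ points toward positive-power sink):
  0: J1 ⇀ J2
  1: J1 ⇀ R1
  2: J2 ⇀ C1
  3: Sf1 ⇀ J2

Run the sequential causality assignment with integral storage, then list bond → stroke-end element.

bond 3 stroke at Sf1  (Sf1 (Sf) sets flow on bond)
bond 0 stroke at J2  (1-jn J2 has f-setter on 3)
bond 2 stroke at J2  (common-f at J2 fixed by 3)
bond 1 stroke at J1  (only one effort-in slot at J1)

#0 stroke at J2
#1 stroke at J1
#2 stroke at J2
#3 stroke at Sf1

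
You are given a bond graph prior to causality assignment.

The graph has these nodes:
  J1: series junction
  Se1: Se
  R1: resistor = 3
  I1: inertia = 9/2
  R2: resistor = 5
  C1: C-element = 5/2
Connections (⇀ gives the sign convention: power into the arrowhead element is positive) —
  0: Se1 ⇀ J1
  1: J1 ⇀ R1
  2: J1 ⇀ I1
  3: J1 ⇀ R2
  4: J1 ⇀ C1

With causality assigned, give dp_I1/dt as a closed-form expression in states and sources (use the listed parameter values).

dp_I1/dt = E_Se1 - 16*p_I1/9 - 2*q_C1/5

#0 stroke at J1  (Se1: effort source, stroke at far end)
#2 stroke at I1  (I1 outputs flow p/I1)
#1 stroke at J1  (J1: bond 2 brought flow, rest push out)
#3 stroke at J1  (J1 flow already set via bond 2)
#4 stroke at J1  (common-f at J1 fixed by 2)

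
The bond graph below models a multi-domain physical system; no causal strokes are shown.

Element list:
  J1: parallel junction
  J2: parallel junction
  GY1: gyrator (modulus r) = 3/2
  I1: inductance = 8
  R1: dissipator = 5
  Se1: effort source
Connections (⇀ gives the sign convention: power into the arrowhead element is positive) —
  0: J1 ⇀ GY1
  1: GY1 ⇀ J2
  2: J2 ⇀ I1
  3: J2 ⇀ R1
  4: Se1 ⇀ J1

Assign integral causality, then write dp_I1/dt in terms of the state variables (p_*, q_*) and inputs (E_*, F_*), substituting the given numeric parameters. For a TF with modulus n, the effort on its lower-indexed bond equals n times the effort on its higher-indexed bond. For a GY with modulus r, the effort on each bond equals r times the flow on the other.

β4 stroke at J1  (Se1: effort source, stroke at far end)
β0 stroke at GY1  (common-e at J1 fixed by 4)
β1 stroke at GY1  (GY1: gyrator matches bond 0)
β2 stroke at I1  (I1: I, integral causality)
β3 stroke at J2  (closing 0-jn rule on J2)

dp_I1/dt = 10*E_Se1/3 - 5*p_I1/8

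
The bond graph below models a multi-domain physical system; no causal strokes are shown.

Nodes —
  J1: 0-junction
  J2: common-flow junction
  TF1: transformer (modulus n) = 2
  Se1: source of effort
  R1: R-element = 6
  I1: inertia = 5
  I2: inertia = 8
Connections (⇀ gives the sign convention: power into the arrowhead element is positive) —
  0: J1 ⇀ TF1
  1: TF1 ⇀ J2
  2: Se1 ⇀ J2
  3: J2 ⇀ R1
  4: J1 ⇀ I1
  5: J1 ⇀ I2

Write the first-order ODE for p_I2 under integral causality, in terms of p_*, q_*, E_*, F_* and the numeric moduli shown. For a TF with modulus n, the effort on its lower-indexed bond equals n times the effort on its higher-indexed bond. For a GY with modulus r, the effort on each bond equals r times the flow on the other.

dp_I2/dt = -2*E_Se1 - 24*p_I1/5 - 3*p_I2

b2 stroke at J2  (Se1 fixes effort; stroke away)
b4 stroke at I1  (I1 integral (f out))
b5 stroke at I2  (I2 integral (f out))
b0 stroke at J1  (J1: last free bond brings effort in)
b1 stroke at TF1  (TF1: transformer flips bond 0)
b3 stroke at J2  (J2 flow already set via bond 1)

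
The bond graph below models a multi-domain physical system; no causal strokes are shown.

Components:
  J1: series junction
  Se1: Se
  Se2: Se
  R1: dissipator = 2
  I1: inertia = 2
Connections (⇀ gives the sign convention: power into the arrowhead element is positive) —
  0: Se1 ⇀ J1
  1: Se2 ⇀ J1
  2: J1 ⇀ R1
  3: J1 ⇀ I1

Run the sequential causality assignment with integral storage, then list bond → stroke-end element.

bond 0 stroke at J1
bond 1 stroke at J1
bond 2 stroke at J1
bond 3 stroke at I1

bond 0 →J1  (Se1 fixes effort; stroke away)
bond 1 →J1  (Se2 fixes effort; stroke away)
bond 3 →I1  (I1 integral (f out))
bond 2 →J1  (common-f at J1 fixed by 3)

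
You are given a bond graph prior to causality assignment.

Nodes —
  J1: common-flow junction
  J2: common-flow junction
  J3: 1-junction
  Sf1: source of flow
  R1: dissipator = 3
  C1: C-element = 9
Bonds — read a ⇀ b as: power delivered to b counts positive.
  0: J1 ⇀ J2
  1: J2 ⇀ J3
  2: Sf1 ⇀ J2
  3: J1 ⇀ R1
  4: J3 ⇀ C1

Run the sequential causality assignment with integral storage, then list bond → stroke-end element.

bond 0 stroke→J2
bond 1 stroke→J2
bond 2 stroke→Sf1
bond 3 stroke→J1
bond 4 stroke→J3

b2 |Sf1  (Sf1 (Sf) sets flow on bond)
b0 |J2  (1-jn J2 has f-setter on 2)
b1 |J2  (1-jn J2 has f-setter on 2)
b4 |J3  (J3: bond 1 brought flow, rest push out)
b3 |J1  (J1 flow already set via bond 0)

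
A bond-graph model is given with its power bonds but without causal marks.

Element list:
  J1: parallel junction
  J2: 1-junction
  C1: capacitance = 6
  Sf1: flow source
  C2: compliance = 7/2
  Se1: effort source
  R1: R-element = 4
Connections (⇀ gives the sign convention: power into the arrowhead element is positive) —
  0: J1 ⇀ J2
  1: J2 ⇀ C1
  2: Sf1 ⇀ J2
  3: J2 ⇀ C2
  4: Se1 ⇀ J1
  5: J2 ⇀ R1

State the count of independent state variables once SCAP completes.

#2 |Sf1  (Sf1 (Sf) sets flow on bond)
#4 |J1  (source Se1 imposes e)
#0 |J2  (J1: bond 4 brought effort, rest push out)
#1 |J2  (J2: bond 2 brought flow, rest push out)
#3 |J2  (common-f at J2 fixed by 2)
#5 |J2  (J2 flow already set via bond 2)

2  (C1, C2 all integral)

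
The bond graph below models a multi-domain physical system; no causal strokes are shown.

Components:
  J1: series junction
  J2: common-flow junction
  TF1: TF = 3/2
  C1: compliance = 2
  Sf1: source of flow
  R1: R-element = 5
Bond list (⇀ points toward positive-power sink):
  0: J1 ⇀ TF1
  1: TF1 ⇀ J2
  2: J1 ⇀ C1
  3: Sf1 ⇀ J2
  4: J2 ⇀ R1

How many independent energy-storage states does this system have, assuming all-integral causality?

bond 3 |Sf1  (Sf1 (Sf) sets flow on bond)
bond 1 |J2  (J2 flow already set via bond 3)
bond 4 |J2  (common-f at J2 fixed by 3)
bond 0 |TF1  (through TF1, causality passes straight; one stroke at TF1)
bond 2 |J1  (J1: bond 0 brought flow, rest push out)

1  (C1 all integral)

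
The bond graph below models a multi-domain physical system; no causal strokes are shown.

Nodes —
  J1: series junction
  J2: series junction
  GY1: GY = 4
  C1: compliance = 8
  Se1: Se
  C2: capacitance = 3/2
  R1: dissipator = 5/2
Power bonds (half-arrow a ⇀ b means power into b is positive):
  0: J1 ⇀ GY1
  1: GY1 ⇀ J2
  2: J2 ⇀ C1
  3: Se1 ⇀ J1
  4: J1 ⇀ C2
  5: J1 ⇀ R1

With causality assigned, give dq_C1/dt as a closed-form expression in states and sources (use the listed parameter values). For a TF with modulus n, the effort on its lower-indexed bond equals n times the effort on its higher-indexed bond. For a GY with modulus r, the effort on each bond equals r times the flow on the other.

dq_C1/dt = E_Se1/4 - 5*q_C1/256 - q_C2/6

bond 3 stroke at J1  (Se1: effort source, stroke at far end)
bond 2 stroke at J2  (C1 integral (e out))
bond 1 stroke at GY1  (closing 1-jn rule on J2)
bond 0 stroke at GY1  (through GY1, causality inverts; strokes same side of GY1)
bond 4 stroke at J1  (J1: bond 0 brought flow, rest push out)
bond 5 stroke at J1  (1-jn J1 has f-setter on 0)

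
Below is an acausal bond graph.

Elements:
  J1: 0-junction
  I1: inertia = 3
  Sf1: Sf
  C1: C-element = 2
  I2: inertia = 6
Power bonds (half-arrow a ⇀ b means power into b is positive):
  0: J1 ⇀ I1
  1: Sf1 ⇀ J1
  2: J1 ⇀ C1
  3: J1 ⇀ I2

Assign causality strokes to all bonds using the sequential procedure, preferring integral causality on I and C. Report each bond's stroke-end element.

#1 stroke→Sf1  (Sf1: flow source, stroke at near end)
#0 stroke→I1  (I1 integral (f out))
#2 stroke→J1  (prefer integral on C1)
#3 stroke→I2  (J1: bond 2 brought effort, rest push out)

#0 |I1
#1 |Sf1
#2 |J1
#3 |I2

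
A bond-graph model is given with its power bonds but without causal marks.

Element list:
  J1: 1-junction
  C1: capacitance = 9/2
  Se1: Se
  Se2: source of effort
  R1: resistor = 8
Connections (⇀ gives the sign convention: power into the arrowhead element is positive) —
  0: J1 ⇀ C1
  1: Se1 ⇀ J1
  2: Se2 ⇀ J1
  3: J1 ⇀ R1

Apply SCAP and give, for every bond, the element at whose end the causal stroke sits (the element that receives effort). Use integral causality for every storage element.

β0 →J1
β1 →J1
β2 →J1
β3 →R1

β1 |J1  (Se1 (Se) sets effort on bond)
β2 |J1  (Se2: effort source, stroke at far end)
β0 |J1  (C1 integral (e out))
β3 |R1  (closing 1-jn rule on J1)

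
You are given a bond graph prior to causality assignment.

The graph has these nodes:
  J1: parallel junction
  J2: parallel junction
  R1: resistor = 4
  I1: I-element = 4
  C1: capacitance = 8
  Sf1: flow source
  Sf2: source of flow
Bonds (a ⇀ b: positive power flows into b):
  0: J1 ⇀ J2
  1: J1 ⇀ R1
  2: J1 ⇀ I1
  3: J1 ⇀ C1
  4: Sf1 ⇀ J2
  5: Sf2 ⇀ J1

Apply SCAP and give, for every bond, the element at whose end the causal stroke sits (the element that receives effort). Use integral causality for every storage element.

#0 stroke→J2
#1 stroke→R1
#2 stroke→I1
#3 stroke→J1
#4 stroke→Sf1
#5 stroke→Sf2

b4 →Sf1  (Sf1 fixes flow; stroke at Sf1)
b5 →Sf2  (source Sf2 imposes f)
b0 →J2  (closing 0-jn rule on J2)
b2 →I1  (prefer integral on I1)
b3 →J1  (C1 outputs effort q/C1)
b1 →R1  (J1: bond 3 brought effort, rest push out)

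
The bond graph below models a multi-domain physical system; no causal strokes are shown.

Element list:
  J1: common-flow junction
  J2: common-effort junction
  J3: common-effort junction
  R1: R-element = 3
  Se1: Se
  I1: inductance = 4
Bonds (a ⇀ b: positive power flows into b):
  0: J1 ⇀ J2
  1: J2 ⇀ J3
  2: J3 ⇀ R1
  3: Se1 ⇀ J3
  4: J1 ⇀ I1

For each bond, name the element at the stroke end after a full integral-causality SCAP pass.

bond 3 stroke at J3  (source Se1 imposes e)
bond 1 stroke at J2  (J3 effort already set via bond 3)
bond 2 stroke at R1  (0-jn J3 has e-setter on 3)
bond 0 stroke at J1  (0-jn J2 has e-setter on 1)
bond 4 stroke at I1  (J1 needs exactly one f-in)

β0 |J1
β1 |J2
β2 |R1
β3 |J3
β4 |I1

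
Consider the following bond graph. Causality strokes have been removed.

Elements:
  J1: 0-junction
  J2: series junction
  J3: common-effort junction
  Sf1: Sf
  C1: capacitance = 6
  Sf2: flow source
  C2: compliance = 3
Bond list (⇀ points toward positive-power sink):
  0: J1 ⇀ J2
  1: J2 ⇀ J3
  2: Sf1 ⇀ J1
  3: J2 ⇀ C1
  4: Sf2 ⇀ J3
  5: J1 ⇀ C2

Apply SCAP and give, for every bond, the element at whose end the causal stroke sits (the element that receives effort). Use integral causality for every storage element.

bond 2 |Sf1  (Sf1 (Sf) sets flow on bond)
bond 4 |Sf2  (Sf2 fixes flow; stroke at Sf2)
bond 1 |J3  (only one effort-in slot at J3)
bond 0 |J2  (J2: bond 1 brought flow, rest push out)
bond 3 |J2  (common-f at J2 fixed by 1)
bond 5 |J1  (J1 needs exactly one e-in)

bond 0 stroke→J2
bond 1 stroke→J3
bond 2 stroke→Sf1
bond 3 stroke→J2
bond 4 stroke→Sf2
bond 5 stroke→J1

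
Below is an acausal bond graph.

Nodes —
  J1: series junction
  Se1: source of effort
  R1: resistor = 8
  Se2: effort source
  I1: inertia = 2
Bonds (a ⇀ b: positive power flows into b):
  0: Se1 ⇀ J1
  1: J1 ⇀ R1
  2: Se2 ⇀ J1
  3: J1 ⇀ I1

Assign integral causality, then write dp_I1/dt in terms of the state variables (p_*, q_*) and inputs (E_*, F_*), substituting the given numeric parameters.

b0 stroke at J1  (Se1: effort source, stroke at far end)
b2 stroke at J1  (Se2 fixes effort; stroke away)
b3 stroke at I1  (I1: I, integral causality)
b1 stroke at J1  (J1 flow already set via bond 3)

dp_I1/dt = E_Se1 + E_Se2 - 4*p_I1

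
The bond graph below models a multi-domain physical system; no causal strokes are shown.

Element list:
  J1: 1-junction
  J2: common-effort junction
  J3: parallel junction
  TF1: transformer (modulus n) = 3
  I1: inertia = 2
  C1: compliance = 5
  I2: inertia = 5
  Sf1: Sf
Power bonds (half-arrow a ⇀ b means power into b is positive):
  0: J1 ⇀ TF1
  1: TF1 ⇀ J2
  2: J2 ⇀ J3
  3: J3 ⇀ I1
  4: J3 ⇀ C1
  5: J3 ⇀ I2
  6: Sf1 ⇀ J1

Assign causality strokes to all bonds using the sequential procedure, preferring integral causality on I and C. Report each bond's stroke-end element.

b6 stroke→Sf1  (source Sf1 imposes f)
b0 stroke→J1  (1-jn J1 has f-setter on 6)
b1 stroke→TF1  (TF1 one-in-one-out from 0)
b2 stroke→J2  (J2: last free bond brings effort in)
b3 stroke→I1  (I1 integral (f out))
b4 stroke→J3  (prefer integral on C1)
b5 stroke→I2  (J3 effort already set via bond 4)

b0 stroke→J1
b1 stroke→TF1
b2 stroke→J2
b3 stroke→I1
b4 stroke→J3
b5 stroke→I2
b6 stroke→Sf1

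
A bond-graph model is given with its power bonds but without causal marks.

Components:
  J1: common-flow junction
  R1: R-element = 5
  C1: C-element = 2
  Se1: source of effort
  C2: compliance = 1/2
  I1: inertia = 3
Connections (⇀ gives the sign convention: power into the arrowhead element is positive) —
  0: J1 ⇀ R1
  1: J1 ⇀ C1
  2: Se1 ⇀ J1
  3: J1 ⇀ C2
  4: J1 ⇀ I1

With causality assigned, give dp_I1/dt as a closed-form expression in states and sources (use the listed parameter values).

β2 stroke at J1  (source Se1 imposes e)
β1 stroke at J1  (C1: C, integral causality)
β3 stroke at J1  (C2 integral (e out))
β4 stroke at I1  (I1: I, integral causality)
β0 stroke at J1  (1-jn J1 has f-setter on 4)

dp_I1/dt = E_Se1 - 5*p_I1/3 - q_C1/2 - 2*q_C2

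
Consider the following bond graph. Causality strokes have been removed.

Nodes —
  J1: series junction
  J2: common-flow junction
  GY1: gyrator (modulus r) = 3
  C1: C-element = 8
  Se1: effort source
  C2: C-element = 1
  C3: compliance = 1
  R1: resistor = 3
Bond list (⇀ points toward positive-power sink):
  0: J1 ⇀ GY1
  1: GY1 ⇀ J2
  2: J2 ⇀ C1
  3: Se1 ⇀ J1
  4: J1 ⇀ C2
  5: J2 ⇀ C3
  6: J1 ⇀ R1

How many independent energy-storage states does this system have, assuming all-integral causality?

3  (C1, C2, C3 all integral)

#3 |J1  (source Se1 imposes e)
#2 |J2  (C1 integral (e out))
#4 |J1  (prefer integral on C2)
#5 |J2  (C3 outputs effort q/C3)
#1 |GY1  (J2 needs exactly one f-in)
#0 |GY1  (GY1: gyrator matches bond 1)
#6 |J1  (common-f at J1 fixed by 0)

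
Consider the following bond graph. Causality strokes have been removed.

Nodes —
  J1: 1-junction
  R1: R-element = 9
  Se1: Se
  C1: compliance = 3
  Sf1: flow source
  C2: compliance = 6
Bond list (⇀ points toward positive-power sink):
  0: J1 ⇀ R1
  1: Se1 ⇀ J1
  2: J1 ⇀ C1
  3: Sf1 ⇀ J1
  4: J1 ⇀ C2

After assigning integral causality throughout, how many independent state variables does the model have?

bond 1 →J1  (Se1 fixes effort; stroke away)
bond 3 →Sf1  (Sf1: flow source, stroke at near end)
bond 0 →J1  (J1 flow already set via bond 3)
bond 2 →J1  (common-f at J1 fixed by 3)
bond 4 →J1  (J1: bond 3 brought flow, rest push out)

2  (C1, C2 all integral)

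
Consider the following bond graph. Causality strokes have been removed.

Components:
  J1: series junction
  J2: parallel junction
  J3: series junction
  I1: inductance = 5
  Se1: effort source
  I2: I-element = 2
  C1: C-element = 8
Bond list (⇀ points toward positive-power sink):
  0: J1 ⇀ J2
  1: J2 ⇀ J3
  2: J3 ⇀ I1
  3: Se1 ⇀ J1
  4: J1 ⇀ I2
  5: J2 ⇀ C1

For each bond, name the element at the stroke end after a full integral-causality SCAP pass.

bond 3 stroke at J1  (Se1 fixes effort; stroke away)
bond 2 stroke at I1  (prefer integral on I1)
bond 1 stroke at J3  (common-f at J3 fixed by 2)
bond 4 stroke at I2  (prefer integral on I2)
bond 0 stroke at J1  (1-jn J1 has f-setter on 4)
bond 5 stroke at J2  (closing 0-jn rule on J2)

b0 →J1
b1 →J3
b2 →I1
b3 →J1
b4 →I2
b5 →J2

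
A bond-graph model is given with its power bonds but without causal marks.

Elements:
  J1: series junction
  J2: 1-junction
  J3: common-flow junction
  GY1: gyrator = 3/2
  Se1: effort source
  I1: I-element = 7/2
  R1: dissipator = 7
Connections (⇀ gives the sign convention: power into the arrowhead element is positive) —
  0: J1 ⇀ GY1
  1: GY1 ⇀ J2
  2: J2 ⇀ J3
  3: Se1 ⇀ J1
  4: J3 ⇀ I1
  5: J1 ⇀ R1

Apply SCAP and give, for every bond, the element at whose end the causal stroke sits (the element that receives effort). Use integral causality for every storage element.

bond 0 stroke→J1
bond 1 stroke→J2
bond 2 stroke→J3
bond 3 stroke→J1
bond 4 stroke→I1
bond 5 stroke→R1

β3 stroke at J1  (source Se1 imposes e)
β4 stroke at I1  (prefer integral on I1)
β2 stroke at J3  (common-f at J3 fixed by 4)
β1 stroke at J2  (1-jn J2 has f-setter on 2)
β0 stroke at J1  (GY1: gyrator matches bond 1)
β5 stroke at R1  (J1 needs exactly one f-in)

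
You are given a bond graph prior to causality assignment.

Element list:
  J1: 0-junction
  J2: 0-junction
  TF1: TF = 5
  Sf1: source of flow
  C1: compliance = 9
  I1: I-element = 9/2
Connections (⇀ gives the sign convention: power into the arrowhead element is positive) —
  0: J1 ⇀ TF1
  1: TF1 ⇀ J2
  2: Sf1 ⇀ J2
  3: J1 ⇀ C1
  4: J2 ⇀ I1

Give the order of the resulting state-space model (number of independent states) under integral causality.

2  (C1, I1 all integral)

b2 stroke→Sf1  (source Sf1 imposes f)
b3 stroke→J1  (C1 outputs effort q/C1)
b0 stroke→TF1  (J1 effort already set via bond 3)
b1 stroke→J2  (TF TF1: opposite of bond 0)
b4 stroke→I1  (J2 effort already set via bond 1)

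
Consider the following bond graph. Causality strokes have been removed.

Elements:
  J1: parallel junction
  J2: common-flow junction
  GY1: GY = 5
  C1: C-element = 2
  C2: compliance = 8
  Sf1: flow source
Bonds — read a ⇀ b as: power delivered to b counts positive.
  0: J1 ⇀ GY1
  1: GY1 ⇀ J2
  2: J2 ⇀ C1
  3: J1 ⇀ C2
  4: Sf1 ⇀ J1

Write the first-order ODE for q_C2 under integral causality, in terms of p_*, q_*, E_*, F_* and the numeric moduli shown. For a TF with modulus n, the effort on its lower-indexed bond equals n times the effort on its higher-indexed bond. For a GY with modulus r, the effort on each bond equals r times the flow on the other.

β4 stroke at Sf1  (Sf1: flow source, stroke at near end)
β2 stroke at J2  (C1: C, integral causality)
β1 stroke at GY1  (closing 1-jn rule on J2)
β0 stroke at GY1  (GY1 both-in/both-out from 1)
β3 stroke at J1  (closing 0-jn rule on J1)

dq_C2/dt = F_Sf1 - q_C1/10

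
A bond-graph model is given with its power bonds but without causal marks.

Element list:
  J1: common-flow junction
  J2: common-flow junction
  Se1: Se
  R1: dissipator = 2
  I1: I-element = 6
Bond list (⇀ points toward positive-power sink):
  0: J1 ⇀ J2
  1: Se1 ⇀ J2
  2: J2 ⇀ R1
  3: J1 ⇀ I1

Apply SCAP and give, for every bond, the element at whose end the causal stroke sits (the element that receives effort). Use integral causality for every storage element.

b1 →J2  (Se1 fixes effort; stroke away)
b3 →I1  (prefer integral on I1)
b0 →J1  (1-jn J1 has f-setter on 3)
b2 →J2  (J2: bond 0 brought flow, rest push out)

β0 →J1
β1 →J2
β2 →J2
β3 →I1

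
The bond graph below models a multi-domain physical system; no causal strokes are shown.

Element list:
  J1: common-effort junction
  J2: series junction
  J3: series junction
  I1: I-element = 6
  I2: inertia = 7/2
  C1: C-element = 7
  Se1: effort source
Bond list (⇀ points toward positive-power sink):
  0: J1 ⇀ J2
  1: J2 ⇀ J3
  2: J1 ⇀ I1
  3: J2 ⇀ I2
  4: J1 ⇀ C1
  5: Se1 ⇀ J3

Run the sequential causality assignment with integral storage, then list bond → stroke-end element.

#5 |J3  (Se1 (Se) sets effort on bond)
#1 |J2  (J3: last free bond brings flow in)
#2 |I1  (prefer integral on I1)
#3 |I2  (prefer integral on I2)
#0 |J2  (J2 flow already set via bond 3)
#4 |J1  (closing 0-jn rule on J1)

bond 0 stroke→J2
bond 1 stroke→J2
bond 2 stroke→I1
bond 3 stroke→I2
bond 4 stroke→J1
bond 5 stroke→J3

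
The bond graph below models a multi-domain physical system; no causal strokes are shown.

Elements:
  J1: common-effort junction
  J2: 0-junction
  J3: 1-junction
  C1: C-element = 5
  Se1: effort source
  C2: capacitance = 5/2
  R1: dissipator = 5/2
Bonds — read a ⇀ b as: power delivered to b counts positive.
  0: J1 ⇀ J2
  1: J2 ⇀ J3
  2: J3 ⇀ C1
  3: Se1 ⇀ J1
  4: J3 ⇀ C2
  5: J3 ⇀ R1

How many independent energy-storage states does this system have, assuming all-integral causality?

2  (C1, C2 all integral)

β3 |J1  (Se1: effort source, stroke at far end)
β0 |J2  (J1: bond 3 brought effort, rest push out)
β1 |J3  (common-e at J2 fixed by 0)
β2 |J3  (prefer integral on C1)
β4 |J3  (prefer integral on C2)
β5 |R1  (closing 1-jn rule on J3)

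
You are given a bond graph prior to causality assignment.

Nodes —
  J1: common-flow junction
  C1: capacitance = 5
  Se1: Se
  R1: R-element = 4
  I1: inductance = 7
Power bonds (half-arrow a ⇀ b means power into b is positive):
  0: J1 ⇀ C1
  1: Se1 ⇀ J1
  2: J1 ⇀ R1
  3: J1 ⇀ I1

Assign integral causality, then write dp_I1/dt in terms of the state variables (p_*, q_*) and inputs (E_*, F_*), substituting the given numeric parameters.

dp_I1/dt = E_Se1 - 4*p_I1/7 - q_C1/5

β1 stroke at J1  (Se1 (Se) sets effort on bond)
β0 stroke at J1  (C1 integral (e out))
β3 stroke at I1  (I1 outputs flow p/I1)
β2 stroke at J1  (J1: bond 3 brought flow, rest push out)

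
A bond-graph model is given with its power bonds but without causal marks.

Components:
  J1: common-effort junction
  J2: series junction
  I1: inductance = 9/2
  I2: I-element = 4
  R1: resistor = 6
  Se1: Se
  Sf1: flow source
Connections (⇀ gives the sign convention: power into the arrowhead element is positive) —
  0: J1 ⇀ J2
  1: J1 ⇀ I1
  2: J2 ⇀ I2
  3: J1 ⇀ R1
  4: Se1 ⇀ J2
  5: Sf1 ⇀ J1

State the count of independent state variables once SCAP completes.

β4 stroke at J2  (Se1 fixes effort; stroke away)
β5 stroke at Sf1  (Sf1 fixes flow; stroke at Sf1)
β1 stroke at I1  (prefer integral on I1)
β2 stroke at I2  (I2 integral (f out))
β0 stroke at J2  (J2: bond 2 brought flow, rest push out)
β3 stroke at J1  (J1: last free bond brings effort in)

2  (I1, I2 all integral)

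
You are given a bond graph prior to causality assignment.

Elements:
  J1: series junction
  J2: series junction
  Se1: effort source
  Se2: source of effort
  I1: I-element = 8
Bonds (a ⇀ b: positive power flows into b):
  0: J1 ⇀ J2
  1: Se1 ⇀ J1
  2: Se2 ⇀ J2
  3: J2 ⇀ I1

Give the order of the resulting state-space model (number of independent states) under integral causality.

β1 →J1  (Se1: effort source, stroke at far end)
β2 →J2  (Se2 (Se) sets effort on bond)
β0 →J2  (J1: last free bond brings flow in)
β3 →I1  (only one flow-in slot at J2)

1  (I1 all integral)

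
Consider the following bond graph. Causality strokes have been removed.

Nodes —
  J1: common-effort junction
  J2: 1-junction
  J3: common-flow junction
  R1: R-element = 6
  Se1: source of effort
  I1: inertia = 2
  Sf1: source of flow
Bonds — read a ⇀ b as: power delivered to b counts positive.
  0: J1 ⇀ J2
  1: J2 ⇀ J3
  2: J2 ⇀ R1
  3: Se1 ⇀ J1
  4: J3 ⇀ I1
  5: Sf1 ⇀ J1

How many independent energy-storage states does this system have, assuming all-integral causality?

#3 →J1  (source Se1 imposes e)
#5 →Sf1  (source Sf1 imposes f)
#0 →J2  (common-e at J1 fixed by 3)
#4 →I1  (I1 outputs flow p/I1)
#1 →J3  (1-jn J3 has f-setter on 4)
#2 →J2  (common-f at J2 fixed by 1)

1  (I1 all integral)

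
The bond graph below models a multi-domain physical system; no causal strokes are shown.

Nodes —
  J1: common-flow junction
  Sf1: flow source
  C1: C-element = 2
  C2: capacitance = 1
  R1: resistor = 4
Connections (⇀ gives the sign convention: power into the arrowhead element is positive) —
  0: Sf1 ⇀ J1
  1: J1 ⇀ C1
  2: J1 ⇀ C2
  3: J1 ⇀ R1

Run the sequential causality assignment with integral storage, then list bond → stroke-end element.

β0 |Sf1
β1 |J1
β2 |J1
β3 |J1

bond 0 →Sf1  (source Sf1 imposes f)
bond 1 →J1  (J1 flow already set via bond 0)
bond 2 →J1  (J1 flow already set via bond 0)
bond 3 →J1  (1-jn J1 has f-setter on 0)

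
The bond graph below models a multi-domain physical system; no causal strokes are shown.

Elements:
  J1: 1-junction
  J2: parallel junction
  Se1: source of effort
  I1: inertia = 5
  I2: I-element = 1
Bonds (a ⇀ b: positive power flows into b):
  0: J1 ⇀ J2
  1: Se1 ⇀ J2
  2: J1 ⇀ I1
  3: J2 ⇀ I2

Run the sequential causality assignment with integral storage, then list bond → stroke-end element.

b0 stroke at J1
b1 stroke at J2
b2 stroke at I1
b3 stroke at I2

bond 1 stroke→J2  (Se1 (Se) sets effort on bond)
bond 0 stroke→J1  (J2: bond 1 brought effort, rest push out)
bond 3 stroke→I2  (J2: bond 1 brought effort, rest push out)
bond 2 stroke→I1  (only one flow-in slot at J1)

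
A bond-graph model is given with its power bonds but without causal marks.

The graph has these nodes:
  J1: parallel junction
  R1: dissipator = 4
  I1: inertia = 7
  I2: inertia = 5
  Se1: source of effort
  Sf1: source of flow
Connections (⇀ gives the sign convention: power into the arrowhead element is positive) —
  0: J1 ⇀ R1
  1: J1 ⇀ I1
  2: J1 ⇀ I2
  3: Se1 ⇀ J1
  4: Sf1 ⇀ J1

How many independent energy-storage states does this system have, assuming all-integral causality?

#3 stroke at J1  (Se1 (Se) sets effort on bond)
#4 stroke at Sf1  (Sf1 (Sf) sets flow on bond)
#0 stroke at R1  (0-jn J1 has e-setter on 3)
#1 stroke at I1  (common-e at J1 fixed by 3)
#2 stroke at I2  (common-e at J1 fixed by 3)

2  (I1, I2 all integral)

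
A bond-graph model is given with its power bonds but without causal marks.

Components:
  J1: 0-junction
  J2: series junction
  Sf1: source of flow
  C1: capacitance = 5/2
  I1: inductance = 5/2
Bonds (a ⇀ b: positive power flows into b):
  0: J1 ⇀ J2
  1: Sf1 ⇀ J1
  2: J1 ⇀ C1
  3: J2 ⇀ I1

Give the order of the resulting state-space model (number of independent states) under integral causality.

2  (C1, I1 all integral)

β1 |Sf1  (Sf1: flow source, stroke at near end)
β2 |J1  (prefer integral on C1)
β0 |J2  (J1 effort already set via bond 2)
β3 |I1  (closing 1-jn rule on J2)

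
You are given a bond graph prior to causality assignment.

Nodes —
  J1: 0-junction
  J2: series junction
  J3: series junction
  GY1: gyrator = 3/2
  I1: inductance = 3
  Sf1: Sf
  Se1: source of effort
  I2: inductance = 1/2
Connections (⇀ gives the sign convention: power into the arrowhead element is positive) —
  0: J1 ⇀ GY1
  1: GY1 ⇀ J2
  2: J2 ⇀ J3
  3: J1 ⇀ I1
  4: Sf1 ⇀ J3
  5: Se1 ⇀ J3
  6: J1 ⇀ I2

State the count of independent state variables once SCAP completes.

β4 |Sf1  (source Sf1 imposes f)
β5 |J3  (source Se1 imposes e)
β2 |J3  (J3: bond 4 brought flow, rest push out)
β1 |J2  (common-f at J2 fixed by 2)
β0 |J1  (GY GY1: same side as bond 1)
β3 |I1  (J1 effort already set via bond 0)
β6 |I2  (common-e at J1 fixed by 0)

2  (I1, I2 all integral)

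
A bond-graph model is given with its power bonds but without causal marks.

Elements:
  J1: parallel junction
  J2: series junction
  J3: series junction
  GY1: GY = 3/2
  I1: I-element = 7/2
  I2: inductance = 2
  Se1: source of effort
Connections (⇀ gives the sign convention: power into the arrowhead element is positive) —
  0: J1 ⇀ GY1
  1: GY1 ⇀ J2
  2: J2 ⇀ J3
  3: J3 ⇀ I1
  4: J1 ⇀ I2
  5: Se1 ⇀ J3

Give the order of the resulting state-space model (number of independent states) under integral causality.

2  (I1, I2 all integral)

#5 →J3  (source Se1 imposes e)
#3 →I1  (I1 integral (f out))
#2 →J3  (J3 flow already set via bond 3)
#1 →J2  (common-f at J2 fixed by 2)
#0 →J1  (GY1: gyrator matches bond 1)
#4 →I2  (common-e at J1 fixed by 0)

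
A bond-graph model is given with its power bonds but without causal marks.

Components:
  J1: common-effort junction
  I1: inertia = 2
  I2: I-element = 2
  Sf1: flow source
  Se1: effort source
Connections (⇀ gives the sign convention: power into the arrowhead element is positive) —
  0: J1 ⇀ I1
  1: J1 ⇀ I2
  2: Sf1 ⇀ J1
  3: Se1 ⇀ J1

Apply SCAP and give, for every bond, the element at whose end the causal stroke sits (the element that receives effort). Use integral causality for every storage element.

β0 →I1
β1 →I2
β2 →Sf1
β3 →J1

β2 |Sf1  (Sf1 (Sf) sets flow on bond)
β3 |J1  (Se1 (Se) sets effort on bond)
β0 |I1  (0-jn J1 has e-setter on 3)
β1 |I2  (J1: bond 3 brought effort, rest push out)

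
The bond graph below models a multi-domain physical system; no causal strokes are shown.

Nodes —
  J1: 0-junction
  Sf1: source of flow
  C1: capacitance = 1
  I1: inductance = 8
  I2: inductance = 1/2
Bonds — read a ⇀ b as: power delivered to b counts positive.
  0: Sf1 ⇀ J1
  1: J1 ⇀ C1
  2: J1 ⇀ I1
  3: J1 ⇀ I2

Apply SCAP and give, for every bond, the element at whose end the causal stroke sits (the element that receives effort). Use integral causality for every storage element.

#0 stroke at Sf1  (Sf1 (Sf) sets flow on bond)
#1 stroke at J1  (C1 integral (e out))
#2 stroke at I1  (common-e at J1 fixed by 1)
#3 stroke at I2  (J1: bond 1 brought effort, rest push out)

β0 →Sf1
β1 →J1
β2 →I1
β3 →I2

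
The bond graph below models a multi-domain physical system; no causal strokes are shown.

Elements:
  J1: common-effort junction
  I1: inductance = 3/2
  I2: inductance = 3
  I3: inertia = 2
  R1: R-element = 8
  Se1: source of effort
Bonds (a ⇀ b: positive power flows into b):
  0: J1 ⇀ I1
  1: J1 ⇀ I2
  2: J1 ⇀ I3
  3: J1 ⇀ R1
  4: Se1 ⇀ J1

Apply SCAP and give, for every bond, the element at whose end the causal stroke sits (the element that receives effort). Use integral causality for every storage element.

#0 stroke at I1
#1 stroke at I2
#2 stroke at I3
#3 stroke at R1
#4 stroke at J1

#4 stroke→J1  (source Se1 imposes e)
#0 stroke→I1  (0-jn J1 has e-setter on 4)
#1 stroke→I2  (common-e at J1 fixed by 4)
#2 stroke→I3  (J1 effort already set via bond 4)
#3 stroke→R1  (J1 effort already set via bond 4)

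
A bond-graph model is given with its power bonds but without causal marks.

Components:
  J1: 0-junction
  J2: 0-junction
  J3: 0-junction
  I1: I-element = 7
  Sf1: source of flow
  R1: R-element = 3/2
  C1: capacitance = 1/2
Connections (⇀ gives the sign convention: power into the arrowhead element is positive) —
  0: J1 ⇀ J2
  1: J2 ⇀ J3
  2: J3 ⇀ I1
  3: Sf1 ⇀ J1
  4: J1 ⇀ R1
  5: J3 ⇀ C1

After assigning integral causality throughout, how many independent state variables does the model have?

b3 stroke→Sf1  (Sf1: flow source, stroke at near end)
b2 stroke→I1  (I1: I, integral causality)
b5 stroke→J3  (C1 outputs effort q/C1)
b1 stroke→J2  (J3 effort already set via bond 5)
b0 stroke→J1  (0-jn J2 has e-setter on 1)
b4 stroke→R1  (J1: bond 0 brought effort, rest push out)

2  (C1, I1 all integral)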